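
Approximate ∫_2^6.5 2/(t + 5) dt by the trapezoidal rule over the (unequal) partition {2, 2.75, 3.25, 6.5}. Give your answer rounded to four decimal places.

1.0056

Subinterval widths: 0.75, 0.5, 3.25.
f(2) = 2/7, f(2.75) = 8/31, f(3.25) = 8/33, f(6.5) = 4/23.
On each subinterval the trapezoid contributes (Δt_i/2)·[f(t_{i-1}) + f(t_i)].
Sum ≈ 1.0056.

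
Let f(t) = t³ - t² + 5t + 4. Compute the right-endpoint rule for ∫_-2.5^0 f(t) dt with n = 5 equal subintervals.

Δt = (0 − (-2.5))/5 = 0.5.
Right endpoints: -2, -1.5, -1, -0.5, 0.
f(-2) = -18, f(-1.5) = -9.125, f(-1) = -3, f(-0.5) = 1.125, f(0) = 4.
Sum = Δt · [f(-2) + f(-1.5) + f(-1) + f(-0.5) + f(0)].
Sum = -12.5.

-12.5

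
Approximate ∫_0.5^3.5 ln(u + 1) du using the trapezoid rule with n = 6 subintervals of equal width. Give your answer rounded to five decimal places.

Δu = (3.5 − 0.5)/6 = 0.5.
f(0.5) ≈ 0.40547, f(1) ≈ 0.69315, f(1.5) ≈ 0.91629, f(2) ≈ 1.09861, f(2.5) ≈ 1.25276, f(3) ≈ 1.38629, f(3.5) ≈ 1.50408.
T_6 = (Δu/2)·[f(u_0) + 2f(u_1) + ... + 2f(u_{5}) + f(u_6)].
Sum ≈ 3.15094.

3.15094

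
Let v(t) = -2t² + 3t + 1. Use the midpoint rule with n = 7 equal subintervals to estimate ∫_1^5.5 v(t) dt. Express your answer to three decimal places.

Δt = (5.5 − 1)/7 = 9/14.
Midpoints: 37/28, 55/28, 73/28, 3.25, 109/28, 127/28, 145/28.
v(37/28) = 577/392, v(55/28) = -323/392, v(73/28) = -1871/392, v(3.25) = -10.375, v(109/28) = -6911/392, v(127/28) = -10403/392, v(145/28) = -14543/392.
Sum = Δt · [v(37/28) + v(55/28) + v(73/28) + ...].
Sum ≈ -61.565.

-61.565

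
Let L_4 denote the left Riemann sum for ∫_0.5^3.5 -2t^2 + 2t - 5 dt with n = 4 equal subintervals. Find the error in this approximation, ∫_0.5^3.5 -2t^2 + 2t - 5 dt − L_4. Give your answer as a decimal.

Exact integral: ∫_0.5^3.5 f(t) dt = -31.5.
L_4 = -25.3125.
Error = -31.5 − (-25.3125) = -6.1875.

-6.1875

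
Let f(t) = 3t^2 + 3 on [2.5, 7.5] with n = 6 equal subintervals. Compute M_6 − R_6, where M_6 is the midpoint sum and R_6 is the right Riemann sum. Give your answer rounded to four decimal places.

M_6 ≈ 420.381944.
R_6 ≈ 485.486111.
M_6 − R_6 ≈ -65.1042.

-65.1042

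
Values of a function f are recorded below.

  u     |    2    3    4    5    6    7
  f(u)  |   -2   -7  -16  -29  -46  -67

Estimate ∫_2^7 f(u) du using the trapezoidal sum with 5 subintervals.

-132.5

Δu = 1.
T_5 = (1/2)·[(-2) + 2·(-7) + 2·(-16) + 2·(-29) + 2·(-46) + (-67)] = -132.5.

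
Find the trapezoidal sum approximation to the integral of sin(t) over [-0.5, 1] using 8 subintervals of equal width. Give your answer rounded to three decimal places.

Δt = (1 − (-0.5))/8 = 0.1875.
f(-0.5) ≈ -0.479, f(-0.3125) ≈ -0.307, f(-0.125) ≈ -0.125, f(0.0625) ≈ 0.062, f(0.25) ≈ 0.247, f(0.4375) ≈ 0.424, f(0.625) ≈ 0.585, f(0.8125) ≈ 0.726, f(1) ≈ 0.841.
T_8 = (Δt/2)·[f(t_0) + 2f(t_1) + ... + 2f(t_{7}) + f(t_8)].
Sum ≈ 0.336.

0.336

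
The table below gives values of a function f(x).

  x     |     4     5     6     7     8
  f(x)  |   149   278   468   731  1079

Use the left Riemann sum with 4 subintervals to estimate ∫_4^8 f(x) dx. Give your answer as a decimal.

1626

Δx = 1.
Sum = 1·[149 + 278 + 468 + 731] = 1626.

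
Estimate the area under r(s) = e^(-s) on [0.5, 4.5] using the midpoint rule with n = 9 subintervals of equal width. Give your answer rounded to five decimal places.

0.59055

Δs = (4.5 − 0.5)/9 = 4/9.
Midpoints: 13/18, 7/6, 29/18, 37/18, 2.5, 53/18, 61/18, 23/6, 77/18.
r(13/18) ≈ 0.48567, r(7/6) ≈ 0.31140, r(29/18) ≈ 0.19967, r(37/18) ≈ 0.12802, r(2.5) ≈ 0.08208, r(53/18) ≈ 0.05263, r(61/18) ≈ 0.03375, r(23/6) ≈ 0.02164, r(77/18) ≈ 0.01387.
Sum = Δs · [r(13/18) + r(7/6) + r(29/18) + ...].
Sum ≈ 0.59055.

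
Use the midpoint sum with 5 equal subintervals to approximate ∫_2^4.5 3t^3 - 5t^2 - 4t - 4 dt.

113.2421875

Δt = (4.5 − 2)/5 = 0.5.
Midpoints: 2.25, 2.75, 3.25, 3.75, 4.25.
f(2.25) = -4.140625, f(2.75) = 9.578125, f(3.25) = 33.171875, f(3.75) = 68.890625, f(4.25) = 118.984375.
Sum = Δt · [f(2.25) + f(2.75) + f(3.25) + f(3.75) + f(4.25)].
Sum = 113.2421875.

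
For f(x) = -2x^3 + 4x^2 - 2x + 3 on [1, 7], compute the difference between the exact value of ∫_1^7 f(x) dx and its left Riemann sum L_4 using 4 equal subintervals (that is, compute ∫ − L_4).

Exact integral: ∫_1^7 f(x) dx = -774.
L_4 = -441.
Error = -774 − (-441) = -333.

-333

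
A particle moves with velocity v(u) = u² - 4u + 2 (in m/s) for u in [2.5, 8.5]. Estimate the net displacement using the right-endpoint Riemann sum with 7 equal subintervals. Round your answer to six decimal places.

Δu = (8.5 − 2.5)/7 = 6/7.
Right endpoints: 47/14, 59/14, 71/14, 83/14, 95/14, 107/14, 8.5.
v(47/14) = -31/196, v(59/14) = 569/196, v(71/14) = 1457/196, v(83/14) = 2633/196, v(95/14) = 4097/196, v(107/14) = 5849/196, v(8.5) = 40.25.
Sum = Δu · [v(47/14) + v(59/14) + v(71/14) + ...].
Sum ≈ 98.234694.

98.234694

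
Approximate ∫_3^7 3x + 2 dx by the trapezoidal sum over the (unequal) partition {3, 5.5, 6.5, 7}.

68

Subinterval widths: 2.5, 1, 0.5.
f(3) = 11, f(5.5) = 18.5, f(6.5) = 21.5, f(7) = 23.
On each subinterval the trapezoid contributes (Δx_i/2)·[f(x_{i-1}) + f(x_i)].
Sum = 68.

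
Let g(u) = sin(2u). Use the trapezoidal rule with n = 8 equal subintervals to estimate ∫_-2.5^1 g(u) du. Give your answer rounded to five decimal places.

0.32729

Δu = (1 − (-2.5))/8 = 0.4375.
g(-2.5) ≈ 0.95892, g(-2.0625) ≈ 0.83239, g(-1.625) ≈ 0.10820, g(-1.1875) ≈ -0.69369, g(-0.75) ≈ -0.99749, g(-0.3125) ≈ -0.58510, g(0.125) ≈ 0.24740, g(0.5625) ≈ 0.90227, g(1) ≈ 0.90930.
T_8 = (Δu/2)·[g(u_0) + 2g(u_1) + ... + 2g(u_{7}) + g(u_8)].
Sum ≈ 0.32729.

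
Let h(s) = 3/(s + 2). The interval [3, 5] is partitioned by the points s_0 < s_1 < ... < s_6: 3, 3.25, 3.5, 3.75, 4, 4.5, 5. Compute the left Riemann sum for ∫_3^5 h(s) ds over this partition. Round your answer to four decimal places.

1.0404

Subinterval widths: 0.25, 0.25, 0.25, 0.25, 0.5, 0.5.
Left endpoints: 3, 3.25, 3.5, 3.75, 4, 4.5.
h(3) = 0.6, h(3.25) = 4/7, h(3.5) = 6/11, h(3.75) = 12/23, h(4) = 0.5, h(4.5) = 6/13.
Sum = Σ Δs_i · h(s_i).
Sum ≈ 1.0404.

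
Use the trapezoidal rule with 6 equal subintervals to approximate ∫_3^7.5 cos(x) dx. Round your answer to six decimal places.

Δx = (7.5 − 3)/6 = 0.75.
f(3) ≈ -0.989992, f(3.75) ≈ -0.820559, f(4.5) ≈ -0.210796, f(5.25) ≈ 0.512085, f(6) ≈ 0.960170, f(6.75) ≈ 0.893006, f(7.5) ≈ 0.346635.
T_6 = (Δx/2)·[f(x_0) + 2f(x_1) + ... + 2f(x_{5}) + f(x_6)].
Sum ≈ 0.759171.

0.759171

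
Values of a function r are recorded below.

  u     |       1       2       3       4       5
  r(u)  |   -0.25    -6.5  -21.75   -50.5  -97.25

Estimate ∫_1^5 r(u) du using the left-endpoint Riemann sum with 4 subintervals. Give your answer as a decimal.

Δu = 1.
Sum = 1·[(-0.25) + (-6.5) + (-21.75) + (-50.5)] = -79.

-79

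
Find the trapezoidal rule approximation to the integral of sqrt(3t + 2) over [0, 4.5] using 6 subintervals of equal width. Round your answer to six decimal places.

Δt = (4.5 − 0)/6 = 0.75.
f(0) ≈ 1.414214, f(0.75) ≈ 2.061553, f(1.5) ≈ 2.549510, f(2.25) ≈ 2.958040, f(3) ≈ 3.316625, f(3.75) ≈ 3.640055, f(4.5) ≈ 3.937004.
T_6 = (Δt/2)·[f(t_0) + 2f(t_1) + ... + 2f(t_{5}) + f(t_6)].
Sum ≈ 12.901043.

12.901043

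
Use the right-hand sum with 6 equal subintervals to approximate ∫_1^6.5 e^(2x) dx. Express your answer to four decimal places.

Δx = (6.5 − 1)/6 = 11/12.
Right endpoints: 23/12, 17/6, 3.75, 14/3, 67/12, 6.5.
f(23/12) ≈ 46.2163, f(17/6) ≈ 289.0694, f(3.75) ≈ 1808.0424, f(14/3) ≈ 11308.7646, f(67/12) ≈ 70732.9408, f(6.5) ≈ 442413.3920.
Sum = Δx · [f(23/12) + f(17/6) + f(3.75) + ...].
Sum ≈ 482715.2234.

482715.2234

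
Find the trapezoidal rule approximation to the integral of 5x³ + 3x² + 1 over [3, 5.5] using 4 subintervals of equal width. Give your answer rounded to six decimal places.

Δx = (5.5 − 3)/4 = 0.625.
f(3) = 163, f(3.625) = 142641/512, f(4.25) = 439.015625, f(4.875) = 333611/512, f(5.5) = 923.625.
T_4 = (Δx/2)·[f(x_0) + 2f(x_1) + 2f(x_2) + 2f(x_3) + f(x_4)].
Sum ≈ 1195.317383.

1195.317383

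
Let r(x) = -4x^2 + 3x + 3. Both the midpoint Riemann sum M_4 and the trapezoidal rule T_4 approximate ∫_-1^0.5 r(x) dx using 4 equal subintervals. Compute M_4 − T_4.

M_4 = 1.9453125.
T_4 = 1.734375.
M_4 − T_4 = 0.2109375.

0.2109375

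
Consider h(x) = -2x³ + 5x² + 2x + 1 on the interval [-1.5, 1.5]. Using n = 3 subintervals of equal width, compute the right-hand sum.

Δx = (1.5 − (-1.5))/3 = 1.
Right endpoints: -0.5, 0.5, 1.5.
h(-0.5) = 1.5, h(0.5) = 3, h(1.5) = 8.5.
Sum = Δx · [h(-0.5) + h(0.5) + h(1.5)].
Sum = 13.

13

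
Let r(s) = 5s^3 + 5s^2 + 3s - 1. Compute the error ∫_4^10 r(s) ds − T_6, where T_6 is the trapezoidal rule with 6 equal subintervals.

-110

Exact integral: ∫_4^10 r(s) ds = 13860.
T_6 = 13970.
Error = 13860 − 13970 = -110.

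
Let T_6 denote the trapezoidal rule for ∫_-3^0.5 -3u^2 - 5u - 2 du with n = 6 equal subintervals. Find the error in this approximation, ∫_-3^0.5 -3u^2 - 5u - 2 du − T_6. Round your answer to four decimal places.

Exact integral: ∫_-3^0.5 f(u) du = -12.25.
T_6 ≈ -12.845486.
Error ≈ -12.25 − (-12.845486) ≈ 0.5955.

0.5955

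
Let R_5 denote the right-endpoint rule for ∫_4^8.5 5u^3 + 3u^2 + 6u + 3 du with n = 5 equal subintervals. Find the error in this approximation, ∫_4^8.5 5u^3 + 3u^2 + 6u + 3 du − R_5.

Exact integral: ∫_4^8.5 f(u) du = 6937.453125.
R_5 = 8322.0975.
Error = 6937.453125 − 8322.0975 = -1384.644375.

-1384.644375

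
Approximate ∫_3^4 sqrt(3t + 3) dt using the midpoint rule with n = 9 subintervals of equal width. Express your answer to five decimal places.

Δt = (4 − 3)/9 = 1/9.
Midpoints: 55/18, 19/6, 59/18, 61/18, 3.5, 65/18, 67/18, 23/6, 71/18.
f(55/18) ≈ 3.48807, f(19/6) ≈ 3.53553, f(59/18) ≈ 3.58236, f(61/18) ≈ 3.62859, f(3.5) ≈ 3.67423, f(65/18) ≈ 3.71932, f(67/18) ≈ 3.76386, f(23/6) ≈ 3.80789, f(71/18) ≈ 3.85141.
Sum = Δt · [f(55/18) + f(19/6) + f(59/18) + ...].
Sum ≈ 3.67236.

3.67236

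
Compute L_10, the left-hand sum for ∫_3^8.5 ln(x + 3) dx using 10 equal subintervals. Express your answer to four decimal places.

Δx = (8.5 − 3)/10 = 0.55.
Left endpoints: 3, 3.55, 4.1, 4.65, 5.2, 5.75, 6.3, 6.85, 7.4, 7.95.
f(3) ≈ 1.7918, f(3.55) ≈ 1.8795, f(4.1) ≈ 1.9601, f(4.65) ≈ 2.0347, f(5.2) ≈ 2.1041, f(5.75) ≈ 2.1691, f(6.3) ≈ 2.2300, f(6.85) ≈ 2.2875, f(7.4) ≈ 2.3418, f(7.95) ≈ 2.3933.
Sum = Δx · [f(3) + f(3.55) + f(4.1) + ...].
Sum ≈ 11.6555.

11.6555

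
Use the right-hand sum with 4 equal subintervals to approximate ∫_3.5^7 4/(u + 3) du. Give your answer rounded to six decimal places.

1.632380

Δu = (7 − 3.5)/4 = 0.875.
Right endpoints: 4.375, 5.25, 6.125, 7.
f(4.375) = 32/59, f(5.25) = 16/33, f(6.125) = 32/73, f(7) = 0.4.
Sum = Δu · [f(4.375) + f(5.25) + f(6.125) + f(7)].
Sum ≈ 1.632380.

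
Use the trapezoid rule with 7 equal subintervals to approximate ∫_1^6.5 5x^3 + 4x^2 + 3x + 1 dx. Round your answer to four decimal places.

2696.3820

Δx = (6.5 − 1)/7 = 11/14.
f(1) = 13, f(25/14) = 130569/2744, f(18/7) = 41221/343, f(47/14) = 673199/2744, f(29/7) = 150099/343, f(69/14) = 1952477/2744, f(40/7) = 371023/343, f(6.5) = 1562.625.
T_7 = (Δx/2)·[f(x_0) + 2f(x_1) + ... + 2f(x_{6}) + f(x_7)].
Sum ≈ 2696.3820.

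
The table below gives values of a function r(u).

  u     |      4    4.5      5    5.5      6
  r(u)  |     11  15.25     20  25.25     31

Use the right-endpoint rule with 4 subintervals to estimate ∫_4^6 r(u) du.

45.75

Δu = 0.5.
Sum = 0.5·[15.25 + 20 + 25.25 + 31] = 45.75.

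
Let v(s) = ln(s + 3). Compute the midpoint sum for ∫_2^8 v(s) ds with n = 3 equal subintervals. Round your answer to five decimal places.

12.34757

Δs = (8 − 2)/3 = 2.
Midpoints: 3, 5, 7.
v(3) ≈ 1.79176, v(5) ≈ 2.07944, v(7) ≈ 2.30259.
Sum = Δs · [v(3) + v(5) + v(7)].
Sum ≈ 12.34757.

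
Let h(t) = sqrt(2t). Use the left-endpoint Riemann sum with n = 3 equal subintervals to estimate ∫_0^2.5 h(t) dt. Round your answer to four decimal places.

Δt = (2.5 − 0)/3 = 5/6.
Left endpoints: 0, 5/6, 5/3.
h(0) ≈ 0.0000, h(5/6) ≈ 1.2910, h(5/3) ≈ 1.8257.
Sum = Δt · [h(0) + h(5/6) + h(5/3)].
Sum ≈ 2.5973.

2.5973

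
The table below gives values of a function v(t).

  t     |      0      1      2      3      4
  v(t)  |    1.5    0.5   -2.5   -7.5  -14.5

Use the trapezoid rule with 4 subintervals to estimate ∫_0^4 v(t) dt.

-16

Δt = 1.
T_4 = (1/2)·[1.5 + 2·0.5 + 2·(-2.5) + 2·(-7.5) + (-14.5)] = -16.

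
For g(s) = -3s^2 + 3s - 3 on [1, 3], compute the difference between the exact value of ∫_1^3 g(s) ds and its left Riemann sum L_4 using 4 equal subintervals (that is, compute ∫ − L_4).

Exact integral: ∫_1^3 g(s) ds = -20.
L_4 = -15.75.
Error = -20 − (-15.75) = -4.25.

-4.25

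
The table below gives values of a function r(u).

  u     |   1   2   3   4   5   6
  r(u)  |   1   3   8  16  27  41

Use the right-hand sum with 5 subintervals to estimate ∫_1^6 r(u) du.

Δu = 1.
Sum = 1·[3 + 8 + 16 + 27 + 41] = 95.

95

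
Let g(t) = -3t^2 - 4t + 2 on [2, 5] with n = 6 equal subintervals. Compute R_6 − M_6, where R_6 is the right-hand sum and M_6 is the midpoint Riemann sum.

-19.3125

R_6 = -172.125.
M_6 = -152.8125.
R_6 − M_6 = -19.3125.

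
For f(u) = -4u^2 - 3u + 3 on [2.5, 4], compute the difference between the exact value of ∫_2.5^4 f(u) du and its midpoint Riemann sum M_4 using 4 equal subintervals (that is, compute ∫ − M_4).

Exact integral: ∫_2.5^4 f(u) du = -74.625.
M_4 = -74.5546875.
Error = -74.625 − (-74.5546875) = -0.0703125.

-0.0703125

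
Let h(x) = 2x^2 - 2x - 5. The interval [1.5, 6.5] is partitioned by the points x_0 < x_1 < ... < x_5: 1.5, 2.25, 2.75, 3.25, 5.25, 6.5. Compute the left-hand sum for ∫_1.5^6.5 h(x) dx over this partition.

Subinterval widths: 0.75, 0.5, 0.5, 2, 1.25.
Left endpoints: 1.5, 2.25, 2.75, 3.25, 5.25.
h(1.5) = -3.5, h(2.25) = 0.625, h(2.75) = 4.625, h(3.25) = 9.625, h(5.25) = 39.625.
Sum = Σ Δx_i · h(x_i).
Sum = 68.78125.

68.78125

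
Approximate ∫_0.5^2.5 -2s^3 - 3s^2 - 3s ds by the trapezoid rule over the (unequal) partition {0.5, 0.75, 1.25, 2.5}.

-48.84375

Subinterval widths: 0.25, 0.5, 1.25.
f(0.5) = -2.5, f(0.75) = -4.78125, f(1.25) = -12.34375, f(2.5) = -57.5.
On each subinterval the trapezoid contributes (Δs_i/2)·[f(s_{i-1}) + f(s_i)].
Sum = -48.84375.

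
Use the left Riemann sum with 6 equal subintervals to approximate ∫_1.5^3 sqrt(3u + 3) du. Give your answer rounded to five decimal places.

4.58197

Δu = (3 − 1.5)/6 = 0.25.
Left endpoints: 1.5, 1.75, 2, 2.25, 2.5, 2.75.
f(1.5) ≈ 2.73861, f(1.75) ≈ 2.87228, f(2) ≈ 3.00000, f(2.25) ≈ 3.12250, f(2.5) ≈ 3.24037, f(2.75) ≈ 3.35410.
Sum = Δu · [f(1.5) + f(1.75) + f(2) + ...].
Sum ≈ 4.58197.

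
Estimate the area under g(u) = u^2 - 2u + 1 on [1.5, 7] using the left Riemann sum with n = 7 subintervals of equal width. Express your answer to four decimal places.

58.4796

Δu = (7 − 1.5)/7 = 11/14.
Left endpoints: 1.5, 16/7, 43/14, 27/7, 65/14, 38/7, 87/14.
g(1.5) = 0.25, g(16/7) = 81/49, g(43/14) = 841/196, g(27/7) = 400/49, g(65/14) = 2601/196, g(38/7) = 961/49, g(87/14) = 5329/196.
Sum = Δu · [g(1.5) + g(16/7) + g(43/14) + ...].
Sum ≈ 58.4796.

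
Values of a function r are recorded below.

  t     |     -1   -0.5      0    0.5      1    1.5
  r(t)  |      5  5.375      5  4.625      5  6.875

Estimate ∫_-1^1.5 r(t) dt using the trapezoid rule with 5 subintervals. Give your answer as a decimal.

Δt = 0.5.
T_5 = (0.5/2)·[5 + 2·5.375 + 2·5 + 2·4.625 + 2·5 + 6.875] = 12.96875.

12.96875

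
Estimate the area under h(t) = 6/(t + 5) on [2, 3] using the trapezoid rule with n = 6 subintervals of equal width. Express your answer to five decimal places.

Δt = (3 − 2)/6 = 1/6.
h(2) = 6/7, h(13/6) = 36/43, h(7/3) = 9/11, h(2.5) = 0.8, h(8/3) = 18/23, h(17/6) = 36/47, h(3) = 0.75.
T_6 = (Δt/2)·[h(t_0) + 2h(t_1) + ... + 2h(t_{5}) + h(t_6)].
Sum ≈ 0.80125.

0.80125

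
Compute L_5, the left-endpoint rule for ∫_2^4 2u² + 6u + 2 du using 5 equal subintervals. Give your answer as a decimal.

Δu = (4 − 2)/5 = 0.4.
Left endpoints: 2, 2.4, 2.8, 3.2, 3.6.
f(2) = 22, f(2.4) = 27.92, f(2.8) = 34.48, f(3.2) = 41.68, f(3.6) = 49.52.
Sum = Δu · [f(2) + f(2.4) + f(2.8) + f(3.2) + f(3.6)].
Sum = 70.24.

70.24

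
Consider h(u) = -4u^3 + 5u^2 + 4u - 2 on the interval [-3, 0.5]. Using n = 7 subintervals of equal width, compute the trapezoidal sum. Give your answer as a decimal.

Δu = (0.5 − (-3))/7 = 0.5.
h(-3) = 139, h(-2.5) = 81.75, h(-2) = 42, h(-1.5) = 16.75, h(-1) = 3, h(-0.5) = -2.25, h(0) = -2, h(0.5) = 0.75.
T_7 = (Δu/2)·[h(u_0) + 2h(u_1) + ... + 2h(u_{6}) + h(u_7)].
Sum = 104.5625.

104.5625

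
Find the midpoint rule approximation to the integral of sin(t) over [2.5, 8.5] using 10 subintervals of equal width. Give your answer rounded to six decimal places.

-0.202150

Δt = (8.5 − 2.5)/10 = 0.6.
Midpoints: 2.8, 3.4, 4, 4.6, 5.2, 5.8, 6.4, 7, 7.6, 8.2.
f(2.8) ≈ 0.334988, f(3.4) ≈ -0.255541, f(4) ≈ -0.756802, f(4.6) ≈ -0.993691, f(5.2) ≈ -0.883455, f(5.8) ≈ -0.464602, f(6.4) ≈ 0.116549, f(7) ≈ 0.656987, f(7.6) ≈ 0.967920, f(8.2) ≈ 0.940731.
Sum = Δt · [f(2.8) + f(3.4) + f(4) + ...].
Sum ≈ -0.202150.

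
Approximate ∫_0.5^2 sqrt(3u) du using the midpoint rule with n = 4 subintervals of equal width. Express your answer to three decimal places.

2.861

Δu = (2 − 0.5)/4 = 0.375.
Midpoints: 0.6875, 1.0625, 1.4375, 1.8125.
f(0.6875) ≈ 1.436, f(1.0625) ≈ 1.785, f(1.4375) ≈ 2.077, f(1.8125) ≈ 2.332.
Sum = Δu · [f(0.6875) + f(1.0625) + f(1.4375) + f(1.8125)].
Sum ≈ 2.861.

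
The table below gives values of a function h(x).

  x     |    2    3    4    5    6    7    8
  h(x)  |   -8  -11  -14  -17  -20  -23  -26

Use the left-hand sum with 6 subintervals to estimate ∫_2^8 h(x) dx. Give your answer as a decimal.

-93

Δx = 1.
Sum = 1·[(-8) + (-11) + (-14) + (-17) + (-20) + (-23)] = -93.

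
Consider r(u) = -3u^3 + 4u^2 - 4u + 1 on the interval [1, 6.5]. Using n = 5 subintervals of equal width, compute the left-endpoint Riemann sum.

Δu = (6.5 − 1)/5 = 1.1.
Left endpoints: 1, 2.1, 3.2, 4.3, 5.4.
r(1) = -2, r(2.1) = -17.543, r(3.2) = -69.144, r(4.3) = -180.761, r(5.4) = -376.352.
Sum = Δu · [r(1) + r(2.1) + r(3.2) + r(4.3) + r(5.4)].
Sum = -710.38.

-710.38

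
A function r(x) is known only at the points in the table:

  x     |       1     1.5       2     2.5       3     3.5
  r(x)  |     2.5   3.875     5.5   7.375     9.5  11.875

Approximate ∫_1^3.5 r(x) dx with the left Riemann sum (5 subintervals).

Δx = 0.5.
Sum = 0.5·[2.5 + 3.875 + 5.5 + 7.375 + 9.5] = 14.375.

14.375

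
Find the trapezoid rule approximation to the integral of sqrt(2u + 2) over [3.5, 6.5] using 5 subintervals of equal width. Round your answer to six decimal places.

10.362664

Δu = (6.5 − 3.5)/5 = 0.6.
f(3.5) ≈ 3.000000, f(4.1) ≈ 3.193744, f(4.7) ≈ 3.376389, f(5.3) ≈ 3.549648, f(5.9) ≈ 3.714835, f(6.5) ≈ 3.872983.
T_5 = (Δu/2)·[f(u_0) + 2f(u_1) + ... + 2f(u_{4}) + f(u_5)].
Sum ≈ 10.362664.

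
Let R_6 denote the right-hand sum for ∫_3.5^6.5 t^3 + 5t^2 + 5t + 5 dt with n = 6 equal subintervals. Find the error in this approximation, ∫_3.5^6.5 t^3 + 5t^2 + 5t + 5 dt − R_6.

Exact integral: ∫_3.5^6.5 f(t) dt = 885.
R_6 = 986.6875.
Error = 885 − 986.6875 = -101.6875.

-101.6875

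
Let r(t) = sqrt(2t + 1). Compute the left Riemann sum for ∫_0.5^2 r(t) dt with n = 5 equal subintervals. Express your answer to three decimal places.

2.659

Δt = (2 − 0.5)/5 = 0.3.
Left endpoints: 0.5, 0.8, 1.1, 1.4, 1.7.
r(0.5) ≈ 1.414, r(0.8) ≈ 1.612, r(1.1) ≈ 1.789, r(1.4) ≈ 1.949, r(1.7) ≈ 2.098.
Sum = Δt · [r(0.5) + r(0.8) + r(1.1) + r(1.4) + r(1.7)].
Sum ≈ 2.659.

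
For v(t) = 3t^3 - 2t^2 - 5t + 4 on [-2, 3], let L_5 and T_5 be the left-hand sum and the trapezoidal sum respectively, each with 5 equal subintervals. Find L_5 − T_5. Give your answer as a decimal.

L_5 = 0.
T_5 = 35.
L_5 − T_5 = -35.

-35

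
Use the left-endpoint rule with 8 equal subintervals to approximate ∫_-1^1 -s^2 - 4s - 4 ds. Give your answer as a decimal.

Δs = (1 − (-1))/8 = 0.25.
Left endpoints: -1, -0.75, -0.5, -0.25, 0, 0.25, 0.5, 0.75.
f(-1) = -1, f(-0.75) = -1.5625, f(-0.5) = -2.25, f(-0.25) = -3.0625, f(0) = -4, f(0.25) = -5.0625, f(0.5) = -6.25, f(0.75) = -7.5625.
Sum = Δs · [f(-1) + f(-0.75) + f(-0.5) + ...].
Sum = -7.6875.

-7.6875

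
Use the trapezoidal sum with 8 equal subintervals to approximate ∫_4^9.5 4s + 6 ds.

181.5

Δs = (9.5 − 4)/8 = 0.6875.
f(4) = 22, f(4.6875) = 24.75, f(5.375) = 27.5, f(6.0625) = 30.25, f(6.75) = 33, f(7.4375) = 35.75, f(8.125) = 38.5, f(8.8125) = 41.25, f(9.5) = 44.
T_8 = (Δs/2)·[f(s_0) + 2f(s_1) + ... + 2f(s_{7}) + f(s_8)].
Sum = 181.5.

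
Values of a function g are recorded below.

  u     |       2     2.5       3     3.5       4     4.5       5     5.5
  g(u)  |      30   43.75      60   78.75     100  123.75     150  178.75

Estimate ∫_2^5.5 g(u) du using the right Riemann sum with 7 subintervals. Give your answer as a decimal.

367.5

Δu = 0.5.
Sum = 0.5·[43.75 + 60 + 78.75 + 100 + 123.75 + 150 + 178.75] = 367.5.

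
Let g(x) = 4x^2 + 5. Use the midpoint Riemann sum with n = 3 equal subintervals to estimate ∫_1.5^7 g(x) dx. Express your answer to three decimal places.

474.171

Δx = (7 − 1.5)/3 = 11/6.
Midpoints: 29/12, 4.25, 73/12.
g(29/12) = 1021/36, g(4.25) = 77.25, g(73/12) = 5509/36.
Sum = Δx · [g(29/12) + g(4.25) + g(73/12)].
Sum ≈ 474.171.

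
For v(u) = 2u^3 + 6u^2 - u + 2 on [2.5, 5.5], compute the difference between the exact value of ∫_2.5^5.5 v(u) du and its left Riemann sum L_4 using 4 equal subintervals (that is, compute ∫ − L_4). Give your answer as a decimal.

Exact integral: ∫_2.5^5.5 v(u) du = 733.5.
L_4 = 576.
Error = 733.5 − 576 = 157.5.

157.5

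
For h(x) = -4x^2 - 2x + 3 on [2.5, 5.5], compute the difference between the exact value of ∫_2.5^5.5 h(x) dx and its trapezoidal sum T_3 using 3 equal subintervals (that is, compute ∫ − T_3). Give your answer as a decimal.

2

Exact integral: ∫_2.5^5.5 h(x) dx = -216.
T_3 = -218.
Error = -216 − (-218) = 2.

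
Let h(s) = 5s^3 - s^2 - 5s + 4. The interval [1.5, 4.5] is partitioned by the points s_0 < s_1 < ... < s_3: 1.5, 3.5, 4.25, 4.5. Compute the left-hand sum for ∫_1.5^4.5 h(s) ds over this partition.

Subinterval widths: 2, 0.75, 0.25.
Left endpoints: 1.5, 3.5, 4.25.
h(1.5) = 11.125, h(3.5) = 188.625, h(4.25) = 348.515625.
Sum = Σ Δs_i · h(s_i).
Sum = 250.84765625.

250.84765625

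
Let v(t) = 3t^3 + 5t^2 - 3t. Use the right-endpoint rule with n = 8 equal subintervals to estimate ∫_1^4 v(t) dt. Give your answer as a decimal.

323.49609375

Δt = (4 − 1)/8 = 0.375.
Right endpoints: 1.375, 1.75, 2.125, 2.5, 2.875, 3.25, 3.625, 4.
v(1.375) = 6721/512, v(1.75) = 26.140625, v(2.125) = 23035/512, v(2.5) = 70.625, v(2.875) = 53245/512, v(3.25) = 146.046875, v(3.625) = 101239/512, v(4) = 260.
Sum = Δt · [v(1.375) + v(1.75) + v(2.125) + ...].
Sum = 323.49609375.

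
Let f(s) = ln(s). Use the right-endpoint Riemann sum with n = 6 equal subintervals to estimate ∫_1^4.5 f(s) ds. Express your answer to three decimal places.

3.685

Δs = (4.5 − 1)/6 = 7/12.
Right endpoints: 19/12, 13/6, 2.75, 10/3, 47/12, 4.5.
f(19/12) ≈ 0.460, f(13/6) ≈ 0.773, f(2.75) ≈ 1.012, f(10/3) ≈ 1.204, f(47/12) ≈ 1.365, f(4.5) ≈ 1.504.
Sum = Δs · [f(19/12) + f(13/6) + f(2.75) + ...].
Sum ≈ 3.685.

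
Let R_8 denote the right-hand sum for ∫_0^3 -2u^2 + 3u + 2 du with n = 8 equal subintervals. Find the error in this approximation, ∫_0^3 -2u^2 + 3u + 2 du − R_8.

Exact integral: ∫_0^3 f(u) du = 1.5.
R_8 = -0.328125.
Error = 1.5 − (-0.328125) = 1.828125.

1.828125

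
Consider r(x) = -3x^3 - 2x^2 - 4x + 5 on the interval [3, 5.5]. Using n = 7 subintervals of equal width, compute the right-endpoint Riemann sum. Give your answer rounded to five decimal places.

Δx = (5.5 − 3)/7 = 5/14.
Right endpoints: 47/14, 26/7, 57/14, 31/7, 67/14, 36/7, 5.5.
r(47/14) = -396449/2744, r(26/7) = -65573/343, r(57/14) = -677519/2744, r(31/7) = -107188/343, r(67/14) = -1066789/2744, r(36/7) = -163453/343, r(5.5) = -576.625.
Sum = Δx · [r(47/14) + r(26/7) + r(57/14) + ...].
Sum ≈ -834.64286.

-834.64286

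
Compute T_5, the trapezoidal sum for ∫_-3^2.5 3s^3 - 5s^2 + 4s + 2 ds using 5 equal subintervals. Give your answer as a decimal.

Δs = (2.5 − (-3))/5 = 1.1.
f(-3) = -136, f(-1.9) = -44.227, f(-0.8) = -5.936, f(0.3) = 2.831, f(1.4) = 6.032, f(2.5) = 27.625.
T_5 = (Δs/2)·[f(s_0) + 2f(s_1) + ... + 2f(s_{4}) + f(s_5)].
Sum = -105.03625.

-105.03625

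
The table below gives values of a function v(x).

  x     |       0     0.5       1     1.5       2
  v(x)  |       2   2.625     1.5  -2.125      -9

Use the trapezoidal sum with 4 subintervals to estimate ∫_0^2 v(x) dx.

Δx = 0.5.
T_4 = (0.5/2)·[2 + 2·2.625 + 2·1.5 + 2·(-2.125) + (-9)] = -0.75.

-0.75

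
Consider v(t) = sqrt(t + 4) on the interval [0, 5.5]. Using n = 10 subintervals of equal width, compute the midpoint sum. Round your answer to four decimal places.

14.1884

Δt = (5.5 − 0)/10 = 0.55.
Midpoints: 0.275, 0.825, 1.375, 1.925, 2.475, 3.025, 3.575, 4.125, 4.675, 5.225.
v(0.275) ≈ 2.0676, v(0.825) ≈ 2.1966, v(1.375) ≈ 2.3184, v(1.925) ≈ 2.4341, v(2.475) ≈ 2.5446, v(3.025) ≈ 2.6505, v(3.575) ≈ 2.7523, v(4.125) ≈ 2.8504, v(4.675) ≈ 2.9453, v(5.225) ≈ 3.0373.
Sum = Δt · [v(0.275) + v(0.825) + v(1.375) + ...].
Sum ≈ 14.1884.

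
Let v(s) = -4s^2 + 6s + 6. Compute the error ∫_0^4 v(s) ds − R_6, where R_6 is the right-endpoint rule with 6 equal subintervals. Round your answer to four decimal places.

14.5185

Exact integral: ∫_0^4 v(s) ds ≈ -13.333333.
R_6 ≈ -27.851852.
Error ≈ -13.333333 − (-27.851852) ≈ 14.5185.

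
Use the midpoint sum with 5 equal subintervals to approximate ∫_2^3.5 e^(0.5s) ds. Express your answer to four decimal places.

Δs = (3.5 − 2)/5 = 0.3.
Midpoints: 2.15, 2.45, 2.75, 3.05, 3.35.
f(2.15) ≈ 2.9300, f(2.45) ≈ 3.4042, f(2.75) ≈ 3.9551, f(3.05) ≈ 4.5951, f(3.35) ≈ 5.3388.
Sum = Δs · [f(2.15) + f(2.45) + f(2.75) + f(3.05) + f(3.35)].
Sum ≈ 6.0670.

6.0670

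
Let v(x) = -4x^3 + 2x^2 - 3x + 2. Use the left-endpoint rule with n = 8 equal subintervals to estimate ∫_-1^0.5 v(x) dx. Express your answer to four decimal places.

Δx = (0.5 − (-1))/8 = 0.1875.
Left endpoints: -1, -0.8125, -0.625, -0.4375, -0.25, -0.0625, 0.125, 0.3125.
v(-1) = 11, v(-0.8125) = 8093/1024, v(-0.625) = 5.6328125, v(-0.4375) = 4127/1024, v(-0.25) = 2.9375, v(-0.0625) = 2249/1024, v(0.125) = 1.6484375, v(0.3125) = 1163/1024.
Sum = Δx · [v(-1) + v(-0.8125) + v(-0.625) + ...].
Sum ≈ 6.8408.

6.8408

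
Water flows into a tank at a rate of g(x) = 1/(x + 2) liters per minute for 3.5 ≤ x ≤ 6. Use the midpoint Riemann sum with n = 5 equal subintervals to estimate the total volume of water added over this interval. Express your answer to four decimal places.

Δx = (6 − 3.5)/5 = 0.5.
Midpoints: 3.75, 4.25, 4.75, 5.25, 5.75.
g(3.75) = 4/23, g(4.25) = 0.16, g(4.75) = 4/27, g(5.25) = 4/29, g(5.75) = 4/31.
Sum = Δx · [g(3.75) + g(4.25) + g(4.75) + g(5.25) + g(5.75)].
Sum ≈ 0.3745.

0.3745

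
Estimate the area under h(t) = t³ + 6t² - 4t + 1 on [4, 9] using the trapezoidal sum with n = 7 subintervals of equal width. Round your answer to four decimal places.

Δt = (9 − 4)/7 = 5/7.
h(4) = 145, h(33/7) = 75550/343, h(38/7) = 108415/343, h(43/7) = 149080/343, h(48/7) = 198295/343, h(53/7) = 256810/343, h(58/7) = 325375/343, h(9) = 1180.
T_7 = (Δt/2)·[h(t_0) + 2h(t_1) + ... + 2h(t_{6}) + h(t_7)].
Sum ≈ 2792.0918.

2792.0918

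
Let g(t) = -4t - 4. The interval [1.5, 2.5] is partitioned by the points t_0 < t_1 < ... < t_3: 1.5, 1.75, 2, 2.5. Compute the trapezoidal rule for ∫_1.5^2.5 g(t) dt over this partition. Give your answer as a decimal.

Subinterval widths: 0.25, 0.25, 0.5.
g(1.5) = -10, g(1.75) = -11, g(2) = -12, g(2.5) = -14.
On each subinterval the trapezoid contributes (Δt_i/2)·[g(t_{i-1}) + g(t_i)].
Sum = -12.

-12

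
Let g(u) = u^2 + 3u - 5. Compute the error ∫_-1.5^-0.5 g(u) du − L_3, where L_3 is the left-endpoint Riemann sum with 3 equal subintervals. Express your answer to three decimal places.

0.148

Exact integral: ∫_-1.5^-0.5 g(u) du ≈ -6.91667.
L_3 ≈ -7.06481.
Error ≈ -6.91667 − (-7.06481) ≈ 0.148.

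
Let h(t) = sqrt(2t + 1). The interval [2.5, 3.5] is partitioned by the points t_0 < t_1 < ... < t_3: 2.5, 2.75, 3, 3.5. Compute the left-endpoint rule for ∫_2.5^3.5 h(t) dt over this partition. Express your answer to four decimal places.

2.5726

Subinterval widths: 0.25, 0.25, 0.5.
Left endpoints: 2.5, 2.75, 3.
h(2.5) ≈ 2.4495, h(2.75) ≈ 2.5495, h(3) ≈ 2.6458.
Sum = Σ Δt_i · h(t_i).
Sum ≈ 2.5726.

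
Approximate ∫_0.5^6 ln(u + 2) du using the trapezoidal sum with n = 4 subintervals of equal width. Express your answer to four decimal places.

8.8020

Δu = (6 − 0.5)/4 = 1.375.
f(0.5) ≈ 0.9163, f(1.875) ≈ 1.3545, f(3.25) ≈ 1.6582, f(4.625) ≈ 1.8909, f(6) ≈ 2.0794.
T_4 = (Δu/2)·[f(u_0) + 2f(u_1) + 2f(u_2) + 2f(u_3) + f(u_4)].
Sum ≈ 8.8020.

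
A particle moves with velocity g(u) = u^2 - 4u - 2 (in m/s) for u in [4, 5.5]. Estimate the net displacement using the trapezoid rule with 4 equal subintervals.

Δu = (5.5 − 4)/4 = 0.375.
g(4) = -2, g(4.375) = -0.359375, g(4.75) = 1.5625, g(5.125) = 3.765625, g(5.5) = 6.25.
T_4 = (Δu/2)·[g(u_0) + 2g(u_1) + 2g(u_2) + 2g(u_3) + g(u_4)].
Sum = 2.66015625.

2.66015625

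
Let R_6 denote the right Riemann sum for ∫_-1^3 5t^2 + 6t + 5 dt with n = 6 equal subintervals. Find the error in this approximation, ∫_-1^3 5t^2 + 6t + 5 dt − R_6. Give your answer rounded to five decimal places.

-22.81481

Exact integral: ∫_-1^3 f(t) dt ≈ 90.6666667.
R_6 ≈ 113.4814815.
Error ≈ 90.6666667 − 113.4814815 ≈ -22.81481.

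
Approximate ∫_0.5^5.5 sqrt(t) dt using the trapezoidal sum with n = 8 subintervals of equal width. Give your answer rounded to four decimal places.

Δt = (5.5 − 0.5)/8 = 0.625.
f(0.5) ≈ 0.7071, f(1.125) ≈ 1.0607, f(1.75) ≈ 1.3229, f(2.375) ≈ 1.5411, f(3) ≈ 1.7321, f(3.625) ≈ 1.9039, f(4.25) ≈ 2.0616, f(4.875) ≈ 2.2079, f(5.5) ≈ 2.3452.
T_8 = (Δt/2)·[f(t_0) + 2f(t_1) + ... + 2f(t_{7}) + f(t_8)].
Sum ≈ 8.3477.

8.3477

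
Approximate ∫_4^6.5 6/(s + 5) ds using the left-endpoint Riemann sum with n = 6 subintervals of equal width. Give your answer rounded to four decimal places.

Δs = (6.5 − 4)/6 = 5/12.
Left endpoints: 4, 53/12, 29/6, 5.25, 17/3, 73/12.
f(4) = 2/3, f(53/12) = 72/113, f(29/6) = 36/59, f(5.25) = 24/41, f(17/3) = 0.5625, f(73/12) = 72/133.
Sum = Δs · [f(4) + f(53/12) + f(29/6) + ...].
Sum ≈ 1.5013.

1.5013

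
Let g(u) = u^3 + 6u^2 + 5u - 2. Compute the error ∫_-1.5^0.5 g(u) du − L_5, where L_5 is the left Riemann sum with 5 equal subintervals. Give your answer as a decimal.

Exact integral: ∫_-1.5^0.5 g(u) du = -3.25.
L_5 = -3.31.
Error = -3.25 − (-3.31) = 0.06.

0.06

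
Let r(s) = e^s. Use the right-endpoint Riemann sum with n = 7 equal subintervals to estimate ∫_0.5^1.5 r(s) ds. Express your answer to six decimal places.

3.040139

Δs = (1.5 − 0.5)/7 = 1/7.
Right endpoints: 9/14, 11/14, 13/14, 15/14, 17/14, 19/14, 1.5.
r(9/14) ≈ 1.901907, r(11/14) ≈ 2.193974, r(13/14) ≈ 2.530891, r(15/14) ≈ 2.919547, r(17/14) ≈ 3.367888, r(19/14) ≈ 3.885077, r(1.5) ≈ 4.481689.
Sum = Δs · [r(9/14) + r(11/14) + r(13/14) + ...].
Sum ≈ 3.040139.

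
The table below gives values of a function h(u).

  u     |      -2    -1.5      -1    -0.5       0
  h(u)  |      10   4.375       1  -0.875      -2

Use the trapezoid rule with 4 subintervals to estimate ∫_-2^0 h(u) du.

4.25

Δu = 0.5.
T_4 = (0.5/2)·[10 + 2·4.375 + 2·1 + 2·(-0.875) + (-2)] = 4.25.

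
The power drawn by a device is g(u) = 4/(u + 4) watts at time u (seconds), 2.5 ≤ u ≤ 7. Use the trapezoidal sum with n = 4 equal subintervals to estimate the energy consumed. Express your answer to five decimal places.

2.11085

Δu = (7 − 2.5)/4 = 1.125.
g(2.5) = 8/13, g(3.625) = 32/61, g(4.75) = 16/35, g(5.875) = 32/79, g(7) = 4/11.
T_4 = (Δu/2)·[g(u_0) + 2g(u_1) + 2g(u_2) + 2g(u_3) + g(u_4)].
Sum ≈ 2.11085.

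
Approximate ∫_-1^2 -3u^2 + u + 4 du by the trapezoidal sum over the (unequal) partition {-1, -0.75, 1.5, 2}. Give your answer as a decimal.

Subinterval widths: 0.25, 2.25, 0.5.
f(-1) = 0, f(-0.75) = 1.5625, f(1.5) = -1.25, f(2) = -6.
On each subinterval the trapezoid contributes (Δu_i/2)·[f(u_{i-1}) + f(u_i)].
Sum = -1.265625.

-1.265625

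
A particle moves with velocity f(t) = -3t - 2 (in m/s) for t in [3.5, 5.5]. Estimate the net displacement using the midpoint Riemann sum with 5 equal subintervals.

Δt = (5.5 − 3.5)/5 = 0.4.
Midpoints: 3.7, 4.1, 4.5, 4.9, 5.3.
f(3.7) = -13.1, f(4.1) = -14.3, f(4.5) = -15.5, f(4.9) = -16.7, f(5.3) = -17.9.
Sum = Δt · [f(3.7) + f(4.1) + f(4.5) + f(4.9) + f(5.3)].
Sum = -31.

-31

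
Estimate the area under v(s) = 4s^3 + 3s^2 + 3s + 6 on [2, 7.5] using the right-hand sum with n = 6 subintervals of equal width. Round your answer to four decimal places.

4557.7049

Δs = (7.5 − 2)/6 = 11/12.
Right endpoints: 35/12, 23/6, 4.75, 17/3, 79/12, 7.5.
v(35/12) = 3767/27, v(23/6) = 30985/108, v(4.75) = 516.625, v(17/3) = 22874/27, v(79/12) = 140083/108, v(7.5) = 1884.75.
Sum = Δs · [v(35/12) + v(23/6) + v(4.75) + ...].
Sum ≈ 4557.7049.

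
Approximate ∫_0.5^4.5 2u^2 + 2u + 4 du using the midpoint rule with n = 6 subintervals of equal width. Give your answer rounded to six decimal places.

Δu = (4.5 − 0.5)/6 = 2/3.
Midpoints: 5/6, 1.5, 13/6, 17/6, 3.5, 25/6.
f(5/6) = 127/18, f(1.5) = 11.5, f(13/6) = 319/18, f(17/6) = 463/18, f(3.5) = 35.5, f(25/6) = 847/18.
Sum = Δu · [f(5/6) + f(1.5) + f(13/6) + ...].
Sum ≈ 96.370370.

96.370370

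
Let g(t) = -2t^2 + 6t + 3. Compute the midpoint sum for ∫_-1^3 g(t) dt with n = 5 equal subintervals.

17.76

Δt = (3 − (-1))/5 = 0.8.
Midpoints: -0.6, 0.2, 1, 1.8, 2.6.
g(-0.6) = -1.32, g(0.2) = 4.12, g(1) = 7, g(1.8) = 7.32, g(2.6) = 5.08.
Sum = Δt · [g(-0.6) + g(0.2) + g(1) + g(1.8) + g(2.6)].
Sum = 17.76.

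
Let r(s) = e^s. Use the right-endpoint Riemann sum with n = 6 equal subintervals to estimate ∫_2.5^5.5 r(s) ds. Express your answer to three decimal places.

295.461

Δs = (5.5 − 2.5)/6 = 0.5.
Right endpoints: 3, 3.5, 4, 4.5, 5, 5.5.
r(3) ≈ 20.086, r(3.5) ≈ 33.115, r(4) ≈ 54.598, r(4.5) ≈ 90.017, r(5) ≈ 148.413, r(5.5) ≈ 244.692.
Sum = Δs · [r(3) + r(3.5) + r(4) + ...].
Sum ≈ 295.461.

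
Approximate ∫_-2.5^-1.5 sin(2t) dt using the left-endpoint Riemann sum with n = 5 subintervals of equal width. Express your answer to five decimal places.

0.73832

Δt = (-1.5 − (-2.5))/5 = 0.2.
Left endpoints: -2.5, -2.3, -2.1, -1.9, -1.7.
f(-2.5) ≈ 0.95892, f(-2.3) ≈ 0.99369, f(-2.1) ≈ 0.87158, f(-1.9) ≈ 0.61186, f(-1.7) ≈ 0.25554.
Sum = Δt · [f(-2.5) + f(-2.3) + f(-2.1) + f(-1.9) + f(-1.7)].
Sum ≈ 0.73832.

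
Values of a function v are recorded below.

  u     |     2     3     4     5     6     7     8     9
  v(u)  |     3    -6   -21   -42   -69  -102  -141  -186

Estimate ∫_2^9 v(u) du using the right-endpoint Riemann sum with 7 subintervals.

-567

Δu = 1.
Sum = 1·[(-6) + (-21) + (-42) + (-69) + (-102) + (-141) + (-186)] = -567.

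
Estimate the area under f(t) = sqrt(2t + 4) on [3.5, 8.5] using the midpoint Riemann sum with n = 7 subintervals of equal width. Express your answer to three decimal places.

Δt = (8.5 − 3.5)/7 = 5/7.
Midpoints: 27/7, 32/7, 37/7, 6, 47/7, 52/7, 57/7.
f(27/7) ≈ 3.423, f(32/7) ≈ 3.625, f(37/7) ≈ 3.817, f(6) ≈ 4.000, f(47/7) ≈ 4.175, f(52/7) ≈ 4.342, f(57/7) ≈ 4.504.
Sum = Δt · [f(27/7) + f(32/7) + f(37/7) + ...].
Sum ≈ 19.919.

19.919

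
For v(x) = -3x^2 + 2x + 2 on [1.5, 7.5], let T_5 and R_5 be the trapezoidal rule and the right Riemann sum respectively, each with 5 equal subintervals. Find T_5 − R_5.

90

T_5 = -356.82.
R_5 = -446.82.
T_5 − R_5 = 90.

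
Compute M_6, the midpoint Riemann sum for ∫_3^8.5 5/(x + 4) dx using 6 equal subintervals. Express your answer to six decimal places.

2.896650

Δx = (8.5 − 3)/6 = 11/12.
Midpoints: 83/24, 4.375, 127/24, 149/24, 7.125, 193/24.
f(83/24) = 120/179, f(4.375) = 40/67, f(127/24) = 120/223, f(149/24) = 24/49, f(7.125) = 40/89, f(193/24) = 120/289.
Sum = Δx · [f(83/24) + f(4.375) + f(127/24) + ...].
Sum ≈ 2.896650.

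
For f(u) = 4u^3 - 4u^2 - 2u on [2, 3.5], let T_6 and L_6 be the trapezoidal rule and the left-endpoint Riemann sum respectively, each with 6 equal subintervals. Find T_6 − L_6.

T_6 = 79.765625.
L_6 = 66.828125.
T_6 − L_6 = 12.9375.

12.9375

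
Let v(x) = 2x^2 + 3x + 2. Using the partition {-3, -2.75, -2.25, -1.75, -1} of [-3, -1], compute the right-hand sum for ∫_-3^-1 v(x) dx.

Subinterval widths: 0.25, 0.5, 0.5, 0.75.
Right endpoints: -2.75, -2.25, -1.75, -1.
v(-2.75) = 8.875, v(-2.25) = 5.375, v(-1.75) = 2.875, v(-1) = 1.
Sum = Σ Δx_i · v(x_i).
Sum = 7.09375.

7.09375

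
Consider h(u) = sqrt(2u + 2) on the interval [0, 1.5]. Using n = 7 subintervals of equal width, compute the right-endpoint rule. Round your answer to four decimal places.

Δu = (1.5 − 0)/7 = 3/14.
Right endpoints: 3/14, 3/7, 9/14, 6/7, 15/14, 9/7, 1.5.
h(3/14) ≈ 1.5584, h(3/7) ≈ 1.6903, h(9/14) ≈ 1.8127, h(6/7) ≈ 1.9272, h(15/14) ≈ 2.0354, h(9/7) ≈ 2.1381, h(1.5) ≈ 2.2361.
Sum = Δu · [h(3/14) + h(3/7) + h(9/14) + ...].
Sum ≈ 2.8710.

2.8710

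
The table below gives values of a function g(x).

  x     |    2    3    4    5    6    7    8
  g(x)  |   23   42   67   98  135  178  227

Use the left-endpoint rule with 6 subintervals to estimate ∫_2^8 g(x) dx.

543

Δx = 1.
Sum = 1·[23 + 42 + 67 + 98 + 135 + 178] = 543.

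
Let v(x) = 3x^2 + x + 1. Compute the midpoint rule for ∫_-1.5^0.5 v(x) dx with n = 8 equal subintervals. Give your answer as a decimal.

Δx = (0.5 − (-1.5))/8 = 0.25.
Midpoints: -1.375, -1.125, -0.875, -0.625, -0.375, -0.125, 0.125, 0.375.
v(-1.375) = 5.296875, v(-1.125) = 3.671875, v(-0.875) = 2.421875, v(-0.625) = 1.546875, v(-0.375) = 1.046875, v(-0.125) = 0.921875, v(0.125) = 1.171875, v(0.375) = 1.796875.
Sum = Δx · [v(-1.375) + v(-1.125) + v(-0.875) + ...].
Sum = 4.46875.

4.46875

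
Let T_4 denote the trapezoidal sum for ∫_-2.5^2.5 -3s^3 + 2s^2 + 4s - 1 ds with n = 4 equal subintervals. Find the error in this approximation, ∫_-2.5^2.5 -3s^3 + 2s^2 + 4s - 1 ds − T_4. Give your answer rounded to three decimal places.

Exact integral: ∫_-2.5^2.5 f(s) ds ≈ 15.83333.
T_4 = 18.4375.
Error ≈ 15.83333 − 18.4375 ≈ -2.604.

-2.604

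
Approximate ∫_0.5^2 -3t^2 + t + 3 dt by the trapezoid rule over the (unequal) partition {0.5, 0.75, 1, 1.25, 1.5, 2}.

Subinterval widths: 0.25, 0.25, 0.25, 0.25, 0.5.
f(0.5) = 2.75, f(0.75) = 2.0625, f(1) = 1, f(1.25) = -0.4375, f(1.5) = -2.25, f(2) = -7.
On each subinterval the trapezoid contributes (Δt_i/2)·[f(t_{i-1}) + f(t_i)].
Sum = -1.59375.

-1.59375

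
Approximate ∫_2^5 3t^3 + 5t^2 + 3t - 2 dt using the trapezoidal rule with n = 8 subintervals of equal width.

Δt = (5 − 2)/8 = 0.375.
f(2) = 48, f(2.375) = 37641/512, f(2.75) = 106.453125, f(3.125) = 75651/512, f(3.5) = 198.375, f(3.875) = 132741/512, f(4.25) = 331.359375, f(4.625) = 212799/512, f(5) = 513.
T_8 = (Δt/2)·[f(t_0) + 2f(t_1) + ... + 2f(t_{7}) + f(t_8)].
Sum = 679.81640625.

679.81640625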